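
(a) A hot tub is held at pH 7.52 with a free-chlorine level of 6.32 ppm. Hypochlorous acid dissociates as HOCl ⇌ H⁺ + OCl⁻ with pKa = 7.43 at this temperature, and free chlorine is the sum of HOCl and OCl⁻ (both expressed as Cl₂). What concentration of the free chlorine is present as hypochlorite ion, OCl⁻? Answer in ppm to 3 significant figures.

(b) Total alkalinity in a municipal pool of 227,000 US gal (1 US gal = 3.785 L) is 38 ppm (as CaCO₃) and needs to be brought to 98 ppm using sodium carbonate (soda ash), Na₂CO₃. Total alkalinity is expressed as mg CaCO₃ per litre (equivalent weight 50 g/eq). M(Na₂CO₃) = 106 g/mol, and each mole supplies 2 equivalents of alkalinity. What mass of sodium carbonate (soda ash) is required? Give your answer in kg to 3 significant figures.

(a) [OCl⁻]/[HOCl] = 10^(pH − pKa) = 10^(7.52 − 7.43) = 10^0.09 = 1.23.
(a) Fraction as HOCl = 1 / (1 + 1.23) = 0.4484.
(a) OCl⁻ = (1 − 0.4484) × 6.32 ppm = 3.486 ppm.

(b) Volume: 227,000 US gal × 3.785 L/gal = 859,195 L.
(b) Alkalinity to add: (98 − 38) = 60 mg/L as CaCO₃ × 859,195 L = 51,550 g as CaCO₃.
(b) Equivalents: 51,550 g ÷ 50 g/eq = 1031 eq.
(b) Each mole of Na₂CO₃ supplies 2 eq, so 1031 / 2 = 515.5 mol.
(b) Mass: 515.5 mol × 106 g/mol = 54,640 g.

(a) 3.49 ppm; (b) 54.6 kg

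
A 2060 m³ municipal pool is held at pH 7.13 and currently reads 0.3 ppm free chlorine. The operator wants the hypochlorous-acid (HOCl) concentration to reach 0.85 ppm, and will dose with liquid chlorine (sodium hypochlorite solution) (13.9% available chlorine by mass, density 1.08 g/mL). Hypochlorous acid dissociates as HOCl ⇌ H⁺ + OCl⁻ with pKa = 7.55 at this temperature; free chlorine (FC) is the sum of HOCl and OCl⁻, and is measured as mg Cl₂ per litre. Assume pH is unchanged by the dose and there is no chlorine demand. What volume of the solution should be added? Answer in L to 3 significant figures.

12.0 L

Volume: 2060 m³ = 2,060,000 L.
[OCl⁻]/[HOCl] = 10^(pH − pKa) = 10^(7.13 − 7.55) = 0.3802; fraction as HOCl = 1/(1 + 0.3802) = 0.7245.
Free chlorine required for 0.85 ppm HOCl: 0.85 / 0.7245 = 1.173 ppm.
FC to add: 1.173 − 0.3 = 0.8732 mg/L as Cl₂.
Cl₂ equivalent: 0.8732 mg/L × 2,060,000 L = 1799 g.
Product at 13.9% available Cl: 1799 / 0.139 = 12,940 g.
Volume: 12,940 g ÷ 1.08 g/mL = 11,980 mL.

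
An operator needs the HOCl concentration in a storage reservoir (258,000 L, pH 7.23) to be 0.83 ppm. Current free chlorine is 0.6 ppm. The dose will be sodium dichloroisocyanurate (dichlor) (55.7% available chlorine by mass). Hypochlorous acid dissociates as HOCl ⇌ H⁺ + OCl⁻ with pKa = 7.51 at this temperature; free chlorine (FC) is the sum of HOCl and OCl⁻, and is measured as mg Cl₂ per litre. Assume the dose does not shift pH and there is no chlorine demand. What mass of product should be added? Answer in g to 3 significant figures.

[OCl⁻]/[HOCl] = 10^(pH − pKa) = 10^(7.23 − 7.51) = 0.5248; fraction as HOCl = 1/(1 + 0.5248) = 0.6558.
Free chlorine required for 0.83 ppm HOCl: 0.83 / 0.6558 = 1.266 ppm.
FC to add: 1.266 − 0.6 = 0.6656 mg/L as Cl₂.
Cl₂ equivalent: 0.6656 mg/L × 258,000 L = 171.7 g.
Product at 55.7% available Cl: 171.7 / 0.557 = 308.3 g.

308 g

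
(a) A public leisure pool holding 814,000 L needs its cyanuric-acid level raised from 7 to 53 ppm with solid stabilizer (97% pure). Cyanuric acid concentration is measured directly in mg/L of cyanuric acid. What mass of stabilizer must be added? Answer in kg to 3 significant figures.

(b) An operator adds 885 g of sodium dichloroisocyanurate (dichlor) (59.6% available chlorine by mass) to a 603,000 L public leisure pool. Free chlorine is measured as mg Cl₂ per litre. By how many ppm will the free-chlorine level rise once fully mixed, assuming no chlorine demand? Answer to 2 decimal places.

(a) 38.6 kg; (b) 0.87 ppm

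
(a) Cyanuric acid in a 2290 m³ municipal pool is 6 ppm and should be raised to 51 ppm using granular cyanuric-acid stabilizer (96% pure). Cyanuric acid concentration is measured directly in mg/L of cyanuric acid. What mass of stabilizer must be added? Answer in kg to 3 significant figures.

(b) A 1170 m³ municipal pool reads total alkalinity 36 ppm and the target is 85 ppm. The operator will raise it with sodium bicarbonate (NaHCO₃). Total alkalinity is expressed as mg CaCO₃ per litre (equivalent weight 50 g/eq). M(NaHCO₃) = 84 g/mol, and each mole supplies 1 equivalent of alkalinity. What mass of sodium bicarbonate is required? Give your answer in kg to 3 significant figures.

(a) Volume: 2290 m³ = 2,290,000 L.
(a) CYA to add: (51 − 6) = 45 mg/L × 2,290,000 L = 103,000 g cyanuric acid.
(a) At 96% purity: 103,000 / 0.96 = 107,300 g product.

(b) Volume: 1170 m³ = 1,170,000 L.
(b) Alkalinity to add: (85 − 36) = 49 mg/L as CaCO₃ × 1,170,000 L = 57,330 g as CaCO₃.
(b) Equivalents: 57,330 g ÷ 50 g/eq = 1147 eq.
(b) NaHCO₃ supplies 1 eq per mole → 1147 mol.
(b) Mass: 1147 mol × 84 g/mol = 96,310 g.

(a) 107 kg; (b) 96.3 kg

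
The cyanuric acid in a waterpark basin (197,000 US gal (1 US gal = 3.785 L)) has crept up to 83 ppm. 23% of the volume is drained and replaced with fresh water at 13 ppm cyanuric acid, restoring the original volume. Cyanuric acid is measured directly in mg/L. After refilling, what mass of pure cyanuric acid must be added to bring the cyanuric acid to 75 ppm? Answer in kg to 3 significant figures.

6.04 kg

Volume: 197,000 US gal × 3.785 L/gal = 745,645 L.
After draining 23% and refilling: 83 × 0.77 + 13 × 0.23 = 66.9 ppm.
Deficit to target: 75 − 66.9 = 8.1 mg/L.
Mass: 8.1 mg/L × 745,645 L = 6040 g cyanuric acid.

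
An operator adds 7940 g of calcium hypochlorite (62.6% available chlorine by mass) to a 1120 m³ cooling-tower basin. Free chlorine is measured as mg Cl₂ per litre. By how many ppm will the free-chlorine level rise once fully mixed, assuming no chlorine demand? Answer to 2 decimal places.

Volume: 1120 m³ = 1,120,000 L.
Available chlorine delivered: 7940 g × 0.626 = 4970 g as Cl₂.
Concentration rise: 4970 g / 1,120,000 L = 4.438 mg/L = 4.44 ppm.

4.44 ppm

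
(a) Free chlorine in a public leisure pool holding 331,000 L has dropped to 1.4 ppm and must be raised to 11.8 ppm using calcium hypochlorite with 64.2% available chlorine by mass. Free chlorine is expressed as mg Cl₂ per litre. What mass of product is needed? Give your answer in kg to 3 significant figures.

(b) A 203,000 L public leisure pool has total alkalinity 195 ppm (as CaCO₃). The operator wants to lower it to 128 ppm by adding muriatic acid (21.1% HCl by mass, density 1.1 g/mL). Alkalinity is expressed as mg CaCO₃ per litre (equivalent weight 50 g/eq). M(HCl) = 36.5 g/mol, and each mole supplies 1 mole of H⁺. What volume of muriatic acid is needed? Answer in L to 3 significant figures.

(a) 5.36 kg; (b) 42.8 L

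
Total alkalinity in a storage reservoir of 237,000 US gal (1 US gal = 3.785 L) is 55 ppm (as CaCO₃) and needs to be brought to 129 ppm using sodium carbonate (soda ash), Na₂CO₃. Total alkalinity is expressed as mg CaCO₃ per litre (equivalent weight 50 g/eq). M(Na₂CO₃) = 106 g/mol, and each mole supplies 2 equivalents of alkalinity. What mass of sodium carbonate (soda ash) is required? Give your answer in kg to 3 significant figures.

Volume: 237,000 US gal × 3.785 L/gal = 897,045 L.
Alkalinity to add: (129 − 55) = 74 mg/L as CaCO₃ × 897,045 L = 66,380 g as CaCO₃.
Equivalents: 66,380 g ÷ 50 g/eq = 1328 eq.
Each mole of Na₂CO₃ supplies 2 eq, so 1328 / 2 = 663.8 mol.
Mass: 663.8 mol × 106 g/mol = 70,360 g.

70.4 kg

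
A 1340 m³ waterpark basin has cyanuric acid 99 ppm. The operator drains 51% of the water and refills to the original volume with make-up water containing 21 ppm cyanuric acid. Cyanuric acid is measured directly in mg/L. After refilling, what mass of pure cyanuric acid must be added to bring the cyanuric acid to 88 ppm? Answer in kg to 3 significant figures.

38.6 kg

Volume: 1340 m³ = 1,340,000 L.
After draining 51% and refilling: 99 × 0.49 + 21 × 0.51 = 59.22 ppm.
Deficit to target: 88 − 59.22 = 28.78 mg/L.
Mass: 28.78 mg/L × 1,340,000 L = 38,570 g cyanuric acid.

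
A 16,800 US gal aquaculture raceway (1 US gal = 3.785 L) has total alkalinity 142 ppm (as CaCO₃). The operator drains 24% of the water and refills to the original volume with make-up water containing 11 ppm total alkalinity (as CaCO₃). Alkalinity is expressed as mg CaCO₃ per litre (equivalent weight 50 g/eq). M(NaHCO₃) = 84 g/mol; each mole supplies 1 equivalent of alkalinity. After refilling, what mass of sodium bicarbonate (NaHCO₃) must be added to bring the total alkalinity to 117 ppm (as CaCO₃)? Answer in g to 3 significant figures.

Volume: 16,800 US gal × 3.785 L/gal = 63,588 L.
After draining 24% and refilling: 142 × 0.76 + 11 × 0.24 = 110.56 ppm.
Deficit to target: 117 − 110.56 = 6.44 mg/L.
As CaCO₃: 6.44 mg/L × 63,588 L = 409.5 g; ÷ 50 g/eq ÷ 1 = 8.19 mol NaHCO₃.
Mass: 8.19 × 84 = 688 g.

688 g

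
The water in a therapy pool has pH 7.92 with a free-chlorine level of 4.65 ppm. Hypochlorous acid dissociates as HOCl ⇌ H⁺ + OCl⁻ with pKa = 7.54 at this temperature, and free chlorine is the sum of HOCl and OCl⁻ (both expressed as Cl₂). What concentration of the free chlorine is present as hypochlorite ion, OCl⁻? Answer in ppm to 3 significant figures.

[OCl⁻]/[HOCl] = 10^(pH − pKa) = 10^(7.92 − 7.54) = 10^0.38 = 2.399.
Fraction as HOCl = 1 / (1 + 2.399) = 0.2942.
OCl⁻ = (1 − 0.2942) × 4.65 ppm = 3.282 ppm.

3.28 ppm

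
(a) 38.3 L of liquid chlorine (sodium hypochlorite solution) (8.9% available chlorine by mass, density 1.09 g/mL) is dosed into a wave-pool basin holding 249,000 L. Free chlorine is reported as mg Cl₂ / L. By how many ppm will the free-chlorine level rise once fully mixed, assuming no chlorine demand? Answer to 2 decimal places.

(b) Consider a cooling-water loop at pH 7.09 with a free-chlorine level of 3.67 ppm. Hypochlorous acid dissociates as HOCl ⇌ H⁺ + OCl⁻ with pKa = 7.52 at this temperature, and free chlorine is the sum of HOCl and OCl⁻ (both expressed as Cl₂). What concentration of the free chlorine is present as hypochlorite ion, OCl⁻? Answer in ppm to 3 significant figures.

(a) 14.92 ppm; (b) 0.994 ppm

(a) Mass of solution: 38.3 L × 1000 mL/L × 1.09 g/mL = 41,750 g.
(a) Available chlorine delivered: 41,750 g × 0.089 = 3715 g as Cl₂.
(a) Concentration rise: 3715 g / 249,000 L = 14.92 mg/L = 14.92 ppm.

(b) [OCl⁻]/[HOCl] = 10^(pH − pKa) = 10^(7.09 − 7.52) = 10^-0.43 = 0.3715.
(b) Fraction as HOCl = 1 / (1 + 0.3715) = 0.7291.
(b) OCl⁻ = (1 − 0.7291) × 3.67 ppm = 0.9942 ppm.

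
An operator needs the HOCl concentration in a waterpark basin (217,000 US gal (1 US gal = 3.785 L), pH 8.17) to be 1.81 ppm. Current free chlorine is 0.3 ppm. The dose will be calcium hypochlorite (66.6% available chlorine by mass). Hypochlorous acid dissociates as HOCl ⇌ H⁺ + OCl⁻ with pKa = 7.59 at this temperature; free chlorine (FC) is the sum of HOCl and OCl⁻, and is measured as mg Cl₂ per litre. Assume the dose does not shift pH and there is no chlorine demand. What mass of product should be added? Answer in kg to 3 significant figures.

10.3 kg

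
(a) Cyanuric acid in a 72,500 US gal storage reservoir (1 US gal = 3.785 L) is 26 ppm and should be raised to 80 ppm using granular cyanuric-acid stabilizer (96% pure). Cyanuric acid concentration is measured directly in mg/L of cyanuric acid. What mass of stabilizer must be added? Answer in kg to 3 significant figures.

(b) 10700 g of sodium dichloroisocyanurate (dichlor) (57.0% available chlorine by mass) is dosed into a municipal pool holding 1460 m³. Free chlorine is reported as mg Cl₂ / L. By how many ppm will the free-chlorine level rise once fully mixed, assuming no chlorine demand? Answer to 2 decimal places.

(a) 15.4 kg; (b) 4.18 ppm

(a) Volume: 72,500 US gal × 3.785 L/gal = 274,412 L.
(a) CYA to add: (80 − 26) = 54 mg/L × 274,412 L = 14,820 g cyanuric acid.
(a) At 96% purity: 14,820 / 0.96 = 15,440 g product.

(b) Volume: 1460 m³ = 1,460,000 L.
(b) Available chlorine delivered: 10,700 g × 0.57 = 6099 g as Cl₂.
(b) Concentration rise: 6099 g / 1,460,000 L = 4.177 mg/L = 4.18 ppm.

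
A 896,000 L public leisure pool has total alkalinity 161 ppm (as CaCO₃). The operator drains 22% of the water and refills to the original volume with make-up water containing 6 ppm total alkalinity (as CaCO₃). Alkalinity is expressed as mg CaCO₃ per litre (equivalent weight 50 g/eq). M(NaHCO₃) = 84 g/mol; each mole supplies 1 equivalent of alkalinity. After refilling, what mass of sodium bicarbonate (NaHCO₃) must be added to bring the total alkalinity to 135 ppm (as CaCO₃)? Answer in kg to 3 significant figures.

12.2 kg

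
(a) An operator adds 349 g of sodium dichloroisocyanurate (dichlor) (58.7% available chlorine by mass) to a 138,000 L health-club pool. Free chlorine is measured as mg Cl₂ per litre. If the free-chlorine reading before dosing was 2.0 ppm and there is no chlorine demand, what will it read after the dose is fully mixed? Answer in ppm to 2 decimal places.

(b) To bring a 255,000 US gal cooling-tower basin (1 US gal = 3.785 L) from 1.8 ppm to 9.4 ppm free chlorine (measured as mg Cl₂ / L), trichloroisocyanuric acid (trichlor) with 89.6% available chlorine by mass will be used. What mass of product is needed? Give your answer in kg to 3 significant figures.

(a) 3.48 ppm; (b) 8.19 kg

(a) Available chlorine delivered: 349 g × 0.587 = 204.9 g as Cl₂.
(a) Concentration rise: 204.9 g / 138,000 L = 1.485 mg/L = 1.48 ppm.
(a) Final FC: 2.0 + 1.48 = 3.48 ppm.

(b) Volume: 255,000 US gal × 3.785 L/gal = 965,175 L.
(b) Chlorine deficit: 9.4 − 1.8 = 7.6 ppm = 7.6 mg/L as Cl₂.
(b) Cl₂ equivalent needed: 7.6 mg/L × 965,175 L = 7,335,000 mg = 7335 g.
(b) Product at 89.6% available chlorine: 7335 / 0.896 = 8187 g.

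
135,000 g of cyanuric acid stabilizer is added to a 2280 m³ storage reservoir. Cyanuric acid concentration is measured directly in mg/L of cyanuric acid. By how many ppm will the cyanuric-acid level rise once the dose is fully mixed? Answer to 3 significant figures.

59.2 ppm

Volume: 2280 m³ = 2,280,000 L.
Rise: 135,000 g / 2,280,000 L × 1000 = 59.21 mg/L.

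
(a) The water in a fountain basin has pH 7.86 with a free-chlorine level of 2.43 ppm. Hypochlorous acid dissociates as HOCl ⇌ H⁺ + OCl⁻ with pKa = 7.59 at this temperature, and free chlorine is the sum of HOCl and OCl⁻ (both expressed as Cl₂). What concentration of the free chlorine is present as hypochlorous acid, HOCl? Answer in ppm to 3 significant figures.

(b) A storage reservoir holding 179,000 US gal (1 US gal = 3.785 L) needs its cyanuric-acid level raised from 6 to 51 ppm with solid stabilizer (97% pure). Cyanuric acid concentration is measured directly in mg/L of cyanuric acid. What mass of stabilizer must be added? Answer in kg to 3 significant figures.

(a) [OCl⁻]/[HOCl] = 10^(pH − pKa) = 10^(7.86 − 7.59) = 10^0.27 = 1.862.
(a) Fraction as HOCl = 1 / (1 + 1.862) = 0.3494.
(a) HOCl = 0.3494 × 2.43 ppm = 0.849 ppm.

(b) Volume: 179,000 US gal × 3.785 L/gal = 677,515 L.
(b) CYA to add: (51 − 6) = 45 mg/L × 677,515 L = 30,490 g cyanuric acid.
(b) At 97% purity: 30,490 / 0.97 = 31,430 g product.

(a) 0.849 ppm; (b) 31.4 kg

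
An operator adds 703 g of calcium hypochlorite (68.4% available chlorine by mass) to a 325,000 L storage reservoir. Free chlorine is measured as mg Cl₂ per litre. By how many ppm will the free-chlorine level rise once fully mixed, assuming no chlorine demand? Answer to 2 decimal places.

Available chlorine delivered: 703 g × 0.684 = 480.9 g as Cl₂.
Concentration rise: 480.9 g / 325,000 L = 1.48 mg/L = 1.48 ppm.

1.48 ppm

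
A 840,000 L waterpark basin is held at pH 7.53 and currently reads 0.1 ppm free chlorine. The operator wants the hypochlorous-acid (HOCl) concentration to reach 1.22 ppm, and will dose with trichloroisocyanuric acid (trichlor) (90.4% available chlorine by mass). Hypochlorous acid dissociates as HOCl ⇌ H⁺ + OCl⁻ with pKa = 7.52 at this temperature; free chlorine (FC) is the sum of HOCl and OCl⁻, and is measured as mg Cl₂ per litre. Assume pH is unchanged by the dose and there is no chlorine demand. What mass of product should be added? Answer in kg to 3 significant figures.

[OCl⁻]/[HOCl] = 10^(pH − pKa) = 10^(7.53 − 7.52) = 1.023; fraction as HOCl = 1/(1 + 1.023) = 0.4942.
Free chlorine required for 1.22 ppm HOCl: 1.22 / 0.4942 = 2.468 ppm.
FC to add: 2.468 − 0.1 = 2.368 mg/L as Cl₂.
Cl₂ equivalent: 2.368 mg/L × 840,000 L = 1989 g.
Product at 90.4% available Cl: 1989 / 0.904 = 2201 g.

2.20 kg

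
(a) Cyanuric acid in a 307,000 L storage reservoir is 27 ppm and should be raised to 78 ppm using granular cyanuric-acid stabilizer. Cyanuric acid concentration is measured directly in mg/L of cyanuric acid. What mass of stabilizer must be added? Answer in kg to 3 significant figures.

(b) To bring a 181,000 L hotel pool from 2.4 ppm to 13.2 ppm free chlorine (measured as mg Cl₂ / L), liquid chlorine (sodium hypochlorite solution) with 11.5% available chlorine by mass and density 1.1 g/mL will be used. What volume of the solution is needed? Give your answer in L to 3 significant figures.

(a) CYA to add: (78 − 27) = 51 mg/L × 307,000 L = 15,660 g cyanuric acid.

(b) Chlorine deficit: 13.2 − 2.4 = 10.8 ppm = 10.8 mg/L as Cl₂.
(b) Cl₂ equivalent needed: 10.8 mg/L × 181,000 L = 1,955,000 mg = 1955 g.
(b) Product at 11.5% available chlorine: 1955 / 0.115 = 17,000 g.
(b) Volume at density 1.1 g/mL: 17,000 g ÷ 1.1 g/mL = 15,450 mL.

(a) 15.7 kg; (b) 15.5 L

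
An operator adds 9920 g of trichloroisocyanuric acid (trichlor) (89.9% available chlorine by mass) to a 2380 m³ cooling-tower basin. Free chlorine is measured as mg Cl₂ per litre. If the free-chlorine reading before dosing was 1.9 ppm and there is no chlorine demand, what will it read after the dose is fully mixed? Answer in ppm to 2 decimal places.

5.65 ppm

Volume: 2380 m³ = 2,380,000 L.
Available chlorine delivered: 9920 g × 0.899 = 8918 g as Cl₂.
Concentration rise: 8918 g / 2,380,000 L = 3.747 mg/L = 3.75 ppm.
Final FC: 1.9 + 3.75 = 5.65 ppm.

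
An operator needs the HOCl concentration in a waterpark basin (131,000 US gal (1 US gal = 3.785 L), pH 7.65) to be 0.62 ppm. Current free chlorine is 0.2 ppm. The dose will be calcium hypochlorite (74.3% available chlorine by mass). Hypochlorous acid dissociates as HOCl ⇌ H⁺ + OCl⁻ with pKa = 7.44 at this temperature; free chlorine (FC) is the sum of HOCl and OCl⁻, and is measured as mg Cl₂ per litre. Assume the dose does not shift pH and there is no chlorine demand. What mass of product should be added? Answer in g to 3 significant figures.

951 g

Volume: 131,000 US gal × 3.785 L/gal = 495,835 L.
[OCl⁻]/[HOCl] = 10^(pH − pKa) = 10^(7.65 − 7.44) = 1.622; fraction as HOCl = 1/(1 + 1.622) = 0.3814.
Free chlorine required for 0.62 ppm HOCl: 0.62 / 0.3814 = 1.626 ppm.
FC to add: 1.626 − 0.2 = 1.426 mg/L as Cl₂.
Cl₂ equivalent: 1.426 mg/L × 495,835 L = 706.8 g.
Product at 74.3% available Cl: 706.8 / 0.743 = 951.3 g.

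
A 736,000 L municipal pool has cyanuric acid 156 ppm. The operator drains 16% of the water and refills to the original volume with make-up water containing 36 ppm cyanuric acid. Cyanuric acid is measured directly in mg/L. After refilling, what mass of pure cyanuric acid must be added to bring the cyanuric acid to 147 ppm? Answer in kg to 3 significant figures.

After draining 16% and refilling: 156 × 0.84 + 36 × 0.16 = 136.8 ppm.
Deficit to target: 147 − 136.8 = 10.2 mg/L.
Mass: 10.2 mg/L × 736,000 L = 7507 g cyanuric acid.

7.51 kg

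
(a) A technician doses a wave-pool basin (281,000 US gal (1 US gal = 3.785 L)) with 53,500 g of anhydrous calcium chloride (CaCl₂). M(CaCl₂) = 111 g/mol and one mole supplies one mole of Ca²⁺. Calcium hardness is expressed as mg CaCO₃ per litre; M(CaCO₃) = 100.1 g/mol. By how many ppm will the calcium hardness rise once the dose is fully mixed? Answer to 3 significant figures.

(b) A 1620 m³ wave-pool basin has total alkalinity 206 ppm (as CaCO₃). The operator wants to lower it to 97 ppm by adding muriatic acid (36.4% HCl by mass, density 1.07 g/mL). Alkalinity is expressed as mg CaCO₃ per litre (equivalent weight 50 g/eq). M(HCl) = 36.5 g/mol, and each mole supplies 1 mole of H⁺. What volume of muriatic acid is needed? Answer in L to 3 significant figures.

(a) 45.4 ppm; (b) 331 L

(a) Volume: 281,000 US gal × 3.785 L/gal = 1,063,585 L.
(a) Moles of Ca²⁺: 53,500 g ÷ 111 g/mol = 482 mol.
(a) As CaCO₃: 482 mol × 100.1 g/mol = 48,250 g.
(a) Rise: 48,250 g / 1,063,585 L × 1000 = 45.36 mg/L.

(b) Volume: 1620 m³ = 1,620,000 L.
(b) Alkalinity to neutralize: (206 − 97) = 109 mg/L as CaCO₃ × 1,620,000 L = 176,600 g as CaCO₃.
(b) Equivalents of H⁺ required: 176,600 ÷ 50 g/eq = 3532 eq = 3532 mol HCl.
(b) Mass of HCl: 3532 × 36.5 = 128,900 g.
(b) Mass of 36.4% solution: 128,900 / 0.364 = 354,100 g.
(b) Volume: 354,100 g ÷ 1.07 g/mL = 331,000 mL.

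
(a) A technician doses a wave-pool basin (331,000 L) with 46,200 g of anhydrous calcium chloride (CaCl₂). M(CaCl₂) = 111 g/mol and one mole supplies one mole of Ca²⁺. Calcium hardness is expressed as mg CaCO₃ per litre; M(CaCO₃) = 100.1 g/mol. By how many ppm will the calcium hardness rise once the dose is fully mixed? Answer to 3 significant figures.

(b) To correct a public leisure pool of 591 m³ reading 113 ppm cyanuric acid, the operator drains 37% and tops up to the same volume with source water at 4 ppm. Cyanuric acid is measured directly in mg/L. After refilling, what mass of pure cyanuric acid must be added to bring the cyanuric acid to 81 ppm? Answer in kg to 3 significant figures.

(a) 126 ppm; (b) 4.92 kg

(a) Moles of Ca²⁺: 46,200 g ÷ 111 g/mol = 416.2 mol.
(a) As CaCO₃: 416.2 mol × 100.1 g/mol = 41,660 g.
(a) Rise: 41,660 g / 331,000 L × 1000 = 125.9 mg/L.

(b) Volume: 591 m³ = 591,000 L.
(b) After draining 37% and refilling: 113 × 0.63 + 4 × 0.37 = 72.67 ppm.
(b) Deficit to target: 81 − 72.67 = 8.33 mg/L.
(b) Mass: 8.33 mg/L × 591,000 L = 4923 g cyanuric acid.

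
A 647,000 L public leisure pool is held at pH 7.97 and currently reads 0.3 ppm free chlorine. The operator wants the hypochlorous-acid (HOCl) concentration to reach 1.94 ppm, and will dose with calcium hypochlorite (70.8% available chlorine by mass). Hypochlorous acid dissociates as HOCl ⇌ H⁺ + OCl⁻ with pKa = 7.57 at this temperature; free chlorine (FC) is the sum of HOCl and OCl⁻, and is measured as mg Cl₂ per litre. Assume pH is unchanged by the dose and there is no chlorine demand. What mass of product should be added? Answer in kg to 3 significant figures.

[OCl⁻]/[HOCl] = 10^(pH − pKa) = 10^(7.97 − 7.57) = 2.512; fraction as HOCl = 1/(1 + 2.512) = 0.2847.
Free chlorine required for 1.94 ppm HOCl: 1.94 / 0.2847 = 6.813 ppm.
FC to add: 6.813 − 0.3 = 6.513 mg/L as Cl₂.
Cl₂ equivalent: 6.513 mg/L × 647,000 L = 4214 g.
Product at 70.8% available Cl: 4214 / 0.708 = 5952 g.

5.95 kg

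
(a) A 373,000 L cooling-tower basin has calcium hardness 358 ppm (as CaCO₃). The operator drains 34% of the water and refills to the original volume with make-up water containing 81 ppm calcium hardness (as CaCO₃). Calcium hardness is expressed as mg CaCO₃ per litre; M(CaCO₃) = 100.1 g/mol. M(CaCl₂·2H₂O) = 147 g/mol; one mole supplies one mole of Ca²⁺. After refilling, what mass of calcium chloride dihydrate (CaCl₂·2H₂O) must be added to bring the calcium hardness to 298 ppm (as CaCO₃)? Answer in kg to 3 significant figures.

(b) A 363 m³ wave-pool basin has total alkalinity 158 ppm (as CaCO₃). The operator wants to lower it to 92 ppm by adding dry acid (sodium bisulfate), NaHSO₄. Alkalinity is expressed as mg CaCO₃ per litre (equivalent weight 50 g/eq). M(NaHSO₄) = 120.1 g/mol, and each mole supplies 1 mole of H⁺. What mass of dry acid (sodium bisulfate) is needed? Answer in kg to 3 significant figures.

(a) After draining 34% and refilling: 358 × 0.66 + 81 × 0.34 = 263.82 ppm.
(a) Deficit to target: 298 − 263.82 = 34.18 mg/L.
(a) As CaCO₃: 34.18 mg/L × 373,000 L = 12,750 g; ÷ 100.1 = 127.4 mol Ca²⁺.
(a) Mass: 127.4 × 147 = 18,720 g.

(b) Volume: 363 m³ = 363,000 L.
(b) Alkalinity to neutralize: (158 − 92) = 66 mg/L as CaCO₃ × 363,000 L = 23,960 g as CaCO₃.
(b) Equivalents of H⁺ required: 23,960 ÷ 50 g/eq = 479.2 eq = 479.2 mol NaHSO₄.
(b) Mass of NaHSO₄: 479.2 × 120.1 = 57,550 g.

(a) 18.7 kg; (b) 57.5 kg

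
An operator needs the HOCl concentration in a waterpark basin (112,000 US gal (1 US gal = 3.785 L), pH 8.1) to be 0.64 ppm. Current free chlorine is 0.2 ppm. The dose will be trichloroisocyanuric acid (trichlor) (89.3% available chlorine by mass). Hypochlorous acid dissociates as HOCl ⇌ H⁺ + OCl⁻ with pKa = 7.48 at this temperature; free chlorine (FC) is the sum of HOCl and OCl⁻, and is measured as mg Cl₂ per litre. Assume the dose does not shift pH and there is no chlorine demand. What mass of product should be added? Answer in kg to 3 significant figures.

1.48 kg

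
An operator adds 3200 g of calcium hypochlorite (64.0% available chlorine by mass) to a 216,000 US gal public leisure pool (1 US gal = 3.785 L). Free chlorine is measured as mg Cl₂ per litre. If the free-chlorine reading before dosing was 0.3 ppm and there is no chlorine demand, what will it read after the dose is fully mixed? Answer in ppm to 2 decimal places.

2.81 ppm

Volume: 216,000 US gal × 3.785 L/gal = 817,560 L.
Available chlorine delivered: 3200 g × 0.64 = 2048 g as Cl₂.
Concentration rise: 2048 g / 817,560 L = 2.505 mg/L = 2.51 ppm.
Final FC: 0.3 + 2.51 = 2.81 ppm.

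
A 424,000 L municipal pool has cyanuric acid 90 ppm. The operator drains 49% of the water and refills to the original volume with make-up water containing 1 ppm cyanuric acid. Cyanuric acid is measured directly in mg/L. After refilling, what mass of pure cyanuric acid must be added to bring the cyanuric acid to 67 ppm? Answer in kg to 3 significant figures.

After draining 49% and refilling: 90 × 0.51 + 1 × 0.49 = 46.39 ppm.
Deficit to target: 67 − 46.39 = 20.61 mg/L.
Mass: 20.61 mg/L × 424,000 L = 8739 g cyanuric acid.

8.74 kg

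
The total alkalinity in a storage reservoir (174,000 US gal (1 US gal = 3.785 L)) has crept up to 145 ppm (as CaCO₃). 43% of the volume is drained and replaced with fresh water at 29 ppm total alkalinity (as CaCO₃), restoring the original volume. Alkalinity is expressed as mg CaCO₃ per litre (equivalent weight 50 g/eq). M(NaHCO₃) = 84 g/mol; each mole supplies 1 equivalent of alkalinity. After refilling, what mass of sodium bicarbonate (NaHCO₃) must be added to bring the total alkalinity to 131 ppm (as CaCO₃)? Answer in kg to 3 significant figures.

Volume: 174,000 US gal × 3.785 L/gal = 658,590 L.
After draining 43% and refilling: 145 × 0.57 + 29 × 0.43 = 95.12 ppm.
Deficit to target: 131 − 95.12 = 35.88 mg/L.
As CaCO₃: 35.88 mg/L × 658,590 L = 23,630 g; ÷ 50 g/eq ÷ 1 = 472.6 mol NaHCO₃.
Mass: 472.6 × 84 = 39,700 g.

39.7 kg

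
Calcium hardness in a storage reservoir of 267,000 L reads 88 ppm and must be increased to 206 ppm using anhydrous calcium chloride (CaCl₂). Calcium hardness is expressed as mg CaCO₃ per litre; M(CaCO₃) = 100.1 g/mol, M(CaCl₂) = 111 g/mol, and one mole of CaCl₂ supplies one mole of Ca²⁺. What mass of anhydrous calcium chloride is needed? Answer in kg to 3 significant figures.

Hardness to add: (206 − 88) = 118 mg/L as CaCO₃ × 267,000 L = 31,510 g as CaCO₃.
Moles of Ca²⁺ (1 mol Ca²⁺ ≡ 1 mol CaCO₃): 31,510 / 100.1 g/mol = 314.7 mol.
Mass of CaCl₂: 314.7 × 111 = 34,940 g.

34.9 kg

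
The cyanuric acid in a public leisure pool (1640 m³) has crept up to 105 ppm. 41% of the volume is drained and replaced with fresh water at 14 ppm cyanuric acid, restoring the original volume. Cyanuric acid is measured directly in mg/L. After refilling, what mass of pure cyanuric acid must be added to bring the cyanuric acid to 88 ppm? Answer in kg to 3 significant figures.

33.3 kg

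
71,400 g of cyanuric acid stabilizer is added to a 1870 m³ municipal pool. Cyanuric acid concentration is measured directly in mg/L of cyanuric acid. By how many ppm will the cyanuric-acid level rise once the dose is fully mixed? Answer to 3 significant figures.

Volume: 1870 m³ = 1,870,000 L.
Rise: 71,400 g / 1,870,000 L × 1000 = 38.18 mg/L.

38.2 ppm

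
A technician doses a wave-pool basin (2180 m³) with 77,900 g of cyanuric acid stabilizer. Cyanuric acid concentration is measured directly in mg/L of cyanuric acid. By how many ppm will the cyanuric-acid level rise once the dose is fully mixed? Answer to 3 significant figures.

Volume: 2180 m³ = 2,180,000 L.
Rise: 77,900 g / 2,180,000 L × 1000 = 35.73 mg/L.

35.7 ppm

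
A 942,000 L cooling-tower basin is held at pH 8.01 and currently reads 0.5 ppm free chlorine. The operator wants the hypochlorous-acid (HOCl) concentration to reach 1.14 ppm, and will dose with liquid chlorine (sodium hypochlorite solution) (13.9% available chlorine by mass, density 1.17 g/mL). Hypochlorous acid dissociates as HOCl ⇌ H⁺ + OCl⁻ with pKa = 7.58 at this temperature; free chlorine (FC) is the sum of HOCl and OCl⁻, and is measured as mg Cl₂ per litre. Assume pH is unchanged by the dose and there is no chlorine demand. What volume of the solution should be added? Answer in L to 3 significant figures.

[OCl⁻]/[HOCl] = 10^(pH − pKa) = 10^(8.01 − 7.58) = 2.692; fraction as HOCl = 1/(1 + 2.692) = 0.2709.
Free chlorine required for 1.14 ppm HOCl: 1.14 / 0.2709 = 4.208 ppm.
FC to add: 4.208 − 0.5 = 3.708 mg/L as Cl₂.
Cl₂ equivalent: 3.708 mg/L × 942,000 L = 3493 g.
Product at 13.9% available Cl: 3493 / 0.139 = 25,130 g.
Volume: 25,130 g ÷ 1.17 g/mL = 21,480 mL.

21.5 L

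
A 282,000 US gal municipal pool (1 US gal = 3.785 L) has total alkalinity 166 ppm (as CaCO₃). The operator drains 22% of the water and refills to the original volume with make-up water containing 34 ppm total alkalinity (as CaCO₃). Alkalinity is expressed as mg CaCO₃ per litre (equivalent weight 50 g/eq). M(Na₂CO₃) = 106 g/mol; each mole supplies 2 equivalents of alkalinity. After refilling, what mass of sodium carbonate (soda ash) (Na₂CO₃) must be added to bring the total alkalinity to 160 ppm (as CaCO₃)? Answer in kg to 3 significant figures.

Volume: 282,000 US gal × 3.785 L/gal = 1,067,370 L.
After draining 22% and refilling: 166 × 0.78 + 34 × 0.22 = 136.96 ppm.
Deficit to target: 160 − 136.96 = 23.04 mg/L.
As CaCO₃: 23.04 mg/L × 1,067,370 L = 24,590 g; ÷ 50 g/eq ÷ 2 = 245.9 mol Na₂CO₃.
Mass: 245.9 × 106 = 26,070 g.

26.1 kg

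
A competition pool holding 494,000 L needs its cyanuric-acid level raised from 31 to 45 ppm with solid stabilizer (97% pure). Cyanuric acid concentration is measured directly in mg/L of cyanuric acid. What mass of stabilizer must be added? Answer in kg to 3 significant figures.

7.13 kg

CYA to add: (45 − 31) = 14 mg/L × 494,000 L = 6916 g cyanuric acid.
At 97% purity: 6916 / 0.97 = 7130 g product.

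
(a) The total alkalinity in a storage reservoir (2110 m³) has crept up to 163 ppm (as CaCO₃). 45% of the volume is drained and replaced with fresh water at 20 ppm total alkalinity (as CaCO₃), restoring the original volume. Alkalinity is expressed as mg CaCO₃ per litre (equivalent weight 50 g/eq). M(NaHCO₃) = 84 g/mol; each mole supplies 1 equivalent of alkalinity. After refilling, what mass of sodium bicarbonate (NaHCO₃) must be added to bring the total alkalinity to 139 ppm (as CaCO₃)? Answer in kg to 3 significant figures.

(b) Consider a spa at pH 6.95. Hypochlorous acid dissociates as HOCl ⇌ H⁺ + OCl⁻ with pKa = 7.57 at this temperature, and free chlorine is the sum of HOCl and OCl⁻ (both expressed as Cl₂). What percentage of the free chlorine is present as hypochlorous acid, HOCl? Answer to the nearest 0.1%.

(a) Volume: 2110 m³ = 2,110,000 L.
(a) After draining 45% and refilling: 163 × 0.55 + 20 × 0.45 = 98.65 ppm.
(a) Deficit to target: 139 − 98.65 = 40.35 mg/L.
(a) As CaCO₃: 40.35 mg/L × 2,110,000 L = 85,140 g; ÷ 50 g/eq ÷ 1 = 1703 mol NaHCO₃.
(a) Mass: 1703 × 84 = 143,000 g.

(b) [OCl⁻]/[HOCl] = 10^(pH − pKa) = 10^(6.95 − 7.57) = 10^-0.62 = 0.2399.
(b) Fraction as HOCl = 1 / (1 + 0.2399) = 0.8065.

(a) 143 kg; (b) 80.7%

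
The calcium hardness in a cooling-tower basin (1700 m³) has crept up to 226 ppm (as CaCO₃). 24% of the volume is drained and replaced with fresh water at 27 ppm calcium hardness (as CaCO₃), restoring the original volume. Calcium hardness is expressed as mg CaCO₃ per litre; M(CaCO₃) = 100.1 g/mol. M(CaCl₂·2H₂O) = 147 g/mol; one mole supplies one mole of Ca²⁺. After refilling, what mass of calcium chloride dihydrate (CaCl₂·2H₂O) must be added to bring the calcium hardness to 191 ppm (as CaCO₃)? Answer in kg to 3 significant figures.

Volume: 1700 m³ = 1,700,000 L.
After draining 24% and refilling: 226 × 0.76 + 27 × 0.24 = 178.24 ppm.
Deficit to target: 191 − 178.24 = 12.76 mg/L.
As CaCO₃: 12.76 mg/L × 1,700,000 L = 21,690 g; ÷ 100.1 = 216.7 mol Ca²⁺.
Mass: 216.7 × 147 = 31,860 g.

31.9 kg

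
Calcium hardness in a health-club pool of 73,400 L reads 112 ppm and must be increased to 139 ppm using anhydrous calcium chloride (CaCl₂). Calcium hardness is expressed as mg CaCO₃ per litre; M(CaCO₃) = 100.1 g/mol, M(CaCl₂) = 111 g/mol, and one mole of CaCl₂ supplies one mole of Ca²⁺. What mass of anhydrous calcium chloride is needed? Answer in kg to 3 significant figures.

Hardness to add: (139 − 112) = 27 mg/L as CaCO₃ × 73,400 L = 1982 g as CaCO₃.
Moles of Ca²⁺ (1 mol Ca²⁺ ≡ 1 mol CaCO₃): 1982 / 100.1 g/mol = 19.8 mol.
Mass of CaCl₂: 19.8 × 111 = 2198 g.

2.20 kg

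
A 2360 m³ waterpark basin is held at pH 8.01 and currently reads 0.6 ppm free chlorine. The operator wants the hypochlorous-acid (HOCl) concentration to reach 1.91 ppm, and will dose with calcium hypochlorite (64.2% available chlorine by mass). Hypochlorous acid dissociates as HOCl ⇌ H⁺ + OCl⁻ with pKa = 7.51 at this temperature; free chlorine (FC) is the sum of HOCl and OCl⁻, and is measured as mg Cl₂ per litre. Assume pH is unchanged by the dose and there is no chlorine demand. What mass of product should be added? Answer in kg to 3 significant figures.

Volume: 2360 m³ = 2,360,000 L.
[OCl⁻]/[HOCl] = 10^(pH − pKa) = 10^(8.01 − 7.51) = 3.162; fraction as HOCl = 1/(1 + 3.162) = 0.2403.
Free chlorine required for 1.91 ppm HOCl: 1.91 / 0.2403 = 7.95 ppm.
FC to add: 7.95 − 0.6 = 7.35 mg/L as Cl₂.
Cl₂ equivalent: 7.35 mg/L × 2,360,000 L = 17,350 g.
Product at 64.2% available Cl: 17,350 / 0.642 = 27,020 g.

27.0 kg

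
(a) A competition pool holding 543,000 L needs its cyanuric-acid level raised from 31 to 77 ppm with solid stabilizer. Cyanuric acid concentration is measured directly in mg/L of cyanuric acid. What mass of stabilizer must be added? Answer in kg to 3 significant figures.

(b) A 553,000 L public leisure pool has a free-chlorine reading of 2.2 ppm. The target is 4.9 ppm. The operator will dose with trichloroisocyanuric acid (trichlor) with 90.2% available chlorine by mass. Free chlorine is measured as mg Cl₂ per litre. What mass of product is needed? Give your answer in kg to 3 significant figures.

(a) CYA to add: (77 − 31) = 46 mg/L × 543,000 L = 24,980 g cyanuric acid.

(b) Chlorine deficit: 4.9 − 2.2 = 2.7 ppm = 2.7 mg/L as Cl₂.
(b) Cl₂ equivalent needed: 2.7 mg/L × 553,000 L = 1,493,000 mg = 1493 g.
(b) Product at 90.2% available chlorine: 1493 / 0.902 = 1655 g.

(a) 25.0 kg; (b) 1.66 kg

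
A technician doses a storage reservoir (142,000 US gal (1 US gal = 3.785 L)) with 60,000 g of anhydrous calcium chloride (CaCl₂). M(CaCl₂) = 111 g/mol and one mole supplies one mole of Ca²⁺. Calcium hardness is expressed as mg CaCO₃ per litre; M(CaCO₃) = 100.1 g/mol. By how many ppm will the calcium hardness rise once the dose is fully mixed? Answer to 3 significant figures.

101 ppm

Volume: 142,000 US gal × 3.785 L/gal = 537,470 L.
Moles of Ca²⁺: 60,000 g ÷ 111 g/mol = 540.5 mol.
As CaCO₃: 540.5 mol × 100.1 g/mol = 54,110 g.
Rise: 54,110 g / 537,470 L × 1000 = 100.7 mg/L.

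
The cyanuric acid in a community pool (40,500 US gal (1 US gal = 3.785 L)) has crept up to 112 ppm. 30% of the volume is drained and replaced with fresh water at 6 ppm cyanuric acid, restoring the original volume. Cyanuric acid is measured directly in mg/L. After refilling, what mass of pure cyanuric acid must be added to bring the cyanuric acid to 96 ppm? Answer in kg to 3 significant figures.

Volume: 40,500 US gal × 3.785 L/gal = 153,292 L.
After draining 30% and refilling: 112 × 0.70 + 6 × 0.30 = 80.2 ppm.
Deficit to target: 96 − 80.2 = 15.8 mg/L.
Mass: 15.8 mg/L × 153,292 L = 2422 g cyanuric acid.

2.42 kg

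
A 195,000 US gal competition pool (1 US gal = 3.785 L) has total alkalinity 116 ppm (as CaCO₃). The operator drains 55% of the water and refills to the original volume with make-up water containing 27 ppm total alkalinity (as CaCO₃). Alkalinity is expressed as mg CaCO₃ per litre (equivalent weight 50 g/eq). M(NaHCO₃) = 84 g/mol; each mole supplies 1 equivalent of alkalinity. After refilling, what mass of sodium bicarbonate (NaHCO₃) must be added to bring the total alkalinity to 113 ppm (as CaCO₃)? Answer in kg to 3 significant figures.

57.0 kg

Volume: 195,000 US gal × 3.785 L/gal = 738,075 L.
After draining 55% and refilling: 116 × 0.45 + 27 × 0.55 = 67.05 ppm.
Deficit to target: 113 − 67.05 = 45.95 mg/L.
As CaCO₃: 45.95 mg/L × 738,075 L = 33,910 g; ÷ 50 g/eq ÷ 1 = 678.3 mol NaHCO₃.
Mass: 678.3 × 84 = 56,980 g.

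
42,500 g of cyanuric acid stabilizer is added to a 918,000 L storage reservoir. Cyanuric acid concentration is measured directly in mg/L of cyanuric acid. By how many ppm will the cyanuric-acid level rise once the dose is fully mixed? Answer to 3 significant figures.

46.3 ppm

Rise: 42,500 g / 918,000 L × 1000 = 46.3 mg/L.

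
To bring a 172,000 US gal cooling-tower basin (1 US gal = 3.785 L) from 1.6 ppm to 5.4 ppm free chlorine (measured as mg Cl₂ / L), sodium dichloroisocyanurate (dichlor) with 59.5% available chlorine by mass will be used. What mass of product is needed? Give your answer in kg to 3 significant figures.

4.16 kg

Volume: 172,000 US gal × 3.785 L/gal = 651,020 L.
Chlorine deficit: 5.4 − 1.6 = 3.8 ppm = 3.8 mg/L as Cl₂.
Cl₂ equivalent needed: 3.8 mg/L × 651,020 L = 2,474,000 mg = 2474 g.
Product at 59.5% available chlorine: 2474 / 0.595 = 4158 g.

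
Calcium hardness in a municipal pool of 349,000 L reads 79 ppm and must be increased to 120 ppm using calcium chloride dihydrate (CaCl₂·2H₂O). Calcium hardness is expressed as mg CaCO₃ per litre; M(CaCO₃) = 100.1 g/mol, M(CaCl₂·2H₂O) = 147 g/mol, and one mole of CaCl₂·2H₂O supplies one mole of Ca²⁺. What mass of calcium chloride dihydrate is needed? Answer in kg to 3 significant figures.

Hardness to add: (120 − 79) = 41 mg/L as CaCO₃ × 349,000 L = 14,310 g as CaCO₃.
Moles of Ca²⁺ (1 mol Ca²⁺ ≡ 1 mol CaCO₃): 14,310 / 100.1 g/mol = 142.9 mol.
Mass of CaCl₂·2H₂O: 142.9 × 147 = 21,010 g.

21.0 kg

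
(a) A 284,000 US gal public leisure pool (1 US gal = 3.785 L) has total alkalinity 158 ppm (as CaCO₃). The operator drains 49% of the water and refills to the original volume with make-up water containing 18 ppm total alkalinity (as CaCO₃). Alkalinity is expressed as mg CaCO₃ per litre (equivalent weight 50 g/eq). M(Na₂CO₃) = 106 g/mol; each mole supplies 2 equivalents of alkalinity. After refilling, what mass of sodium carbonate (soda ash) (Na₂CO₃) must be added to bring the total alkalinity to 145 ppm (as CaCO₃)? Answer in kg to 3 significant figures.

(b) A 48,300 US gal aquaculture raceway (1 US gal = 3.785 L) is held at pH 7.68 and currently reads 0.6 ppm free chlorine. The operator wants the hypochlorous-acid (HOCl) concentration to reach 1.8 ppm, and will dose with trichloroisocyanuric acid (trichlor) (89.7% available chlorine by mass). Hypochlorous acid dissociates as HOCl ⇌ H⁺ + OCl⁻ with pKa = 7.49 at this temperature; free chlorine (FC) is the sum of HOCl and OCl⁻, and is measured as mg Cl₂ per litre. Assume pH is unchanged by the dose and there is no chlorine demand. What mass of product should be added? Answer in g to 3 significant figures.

(a) 63.4 kg; (b) 813 g

(a) Volume: 284,000 US gal × 3.785 L/gal = 1,074,940 L.
(a) After draining 49% and refilling: 158 × 0.51 + 18 × 0.49 = 89.4 ppm.
(a) Deficit to target: 145 − 89.4 = 55.6 mg/L.
(a) As CaCO₃: 55.6 mg/L × 1,074,940 L = 59,770 g; ÷ 50 g/eq ÷ 2 = 597.7 mol Na₂CO₃.
(a) Mass: 597.7 × 106 = 63,350 g.

(b) Volume: 48,300 US gal × 3.785 L/gal = 182,816 L.
(b) [OCl⁻]/[HOCl] = 10^(pH − pKa) = 10^(7.68 − 7.49) = 1.549; fraction as HOCl = 1/(1 + 1.549) = 0.3923.
(b) Free chlorine required for 1.8 ppm HOCl: 1.8 / 0.3923 = 4.588 ppm.
(b) FC to add: 4.588 − 0.6 = 3.988 mg/L as Cl₂.
(b) Cl₂ equivalent: 3.988 mg/L × 182,816 L = 729 g.
(b) Product at 89.7% available Cl: 729 / 0.897 = 812.8 g.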